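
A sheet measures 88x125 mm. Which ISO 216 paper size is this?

B7 (88 × 125 mm)

Aspect ratio 125/88 ≈ 1.420 — close to the ISO √2 ≈ 1.414.
In the B-series (B0 = 1000 × 1414 mm): B7 = 88 × 125 mm.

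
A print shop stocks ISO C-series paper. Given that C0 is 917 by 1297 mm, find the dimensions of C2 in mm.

458 × 648 mm

C1: ⌊1297/2⌋ × 917 = 648 × 917 mm
C2: ⌊917/2⌋ × 648 = 458 × 648 mm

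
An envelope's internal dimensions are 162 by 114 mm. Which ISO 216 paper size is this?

Aspect ratio 162/114 ≈ 1.421 — close to the ISO √2 ≈ 1.414.
In the C-series (envelope sizes, between A and B): C6 = 114 × 162 mm.

C6 (114 × 162 mm)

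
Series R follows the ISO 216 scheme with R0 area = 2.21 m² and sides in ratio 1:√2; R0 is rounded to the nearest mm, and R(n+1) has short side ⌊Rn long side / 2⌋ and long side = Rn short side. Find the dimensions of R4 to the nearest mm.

312 × 442 mm

Let R0's short side be w mm. w · w√2 = 2.21 m² = 2,210,000 mm², so w ≈ 1250.1 mm and w√2 ≈ 1767.9 mm → R0 = 1250 × 1768 mm.
R1: ⌊1768/2⌋ × 1250 = 884 × 1250 mm
R2: ⌊1250/2⌋ × 884 = 625 × 884 mm
R3: ⌊884/2⌋ × 625 = 442 × 625 mm
R4: ⌊625/2⌋ × 442 = 312 × 442 mm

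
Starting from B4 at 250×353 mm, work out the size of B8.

62 × 88 mm

B5: ⌊353/2⌋ × 250 = 176 × 250 mm
B6: ⌊250/2⌋ × 176 = 125 × 176 mm
B7: ⌊176/2⌋ × 125 = 88 × 125 mm
B8: ⌊125/2⌋ × 88 = 62 × 88 mm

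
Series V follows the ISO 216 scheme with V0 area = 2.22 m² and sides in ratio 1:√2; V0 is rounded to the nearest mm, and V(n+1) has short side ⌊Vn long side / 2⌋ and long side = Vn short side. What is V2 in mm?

Let V0's short side be w mm. w · w√2 = 2.22 m² = 2,220,000 mm², so w ≈ 1252.9 mm and w√2 ≈ 1771.9 mm → V0 = 1253 × 1772 mm.
V1: ⌊1772/2⌋ × 1253 = 886 × 1253 mm
V2: ⌊1253/2⌋ × 886 = 626 × 886 mm

626 × 886 mm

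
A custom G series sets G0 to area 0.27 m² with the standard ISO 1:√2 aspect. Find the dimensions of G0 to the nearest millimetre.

437 × 618 mm

Let the short side be w mm. Then w · w√2 = 0.27 m² = 270,000 mm².
w² = 270,000/√2, so w ≈ 436.9 mm; long side = w√2 ≈ 617.9 mm.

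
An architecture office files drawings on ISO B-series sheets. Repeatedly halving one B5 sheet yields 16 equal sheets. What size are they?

16 = 2^4, so 4 halving steps.
B5 → B6 → … → B9 after 4 steps.

B9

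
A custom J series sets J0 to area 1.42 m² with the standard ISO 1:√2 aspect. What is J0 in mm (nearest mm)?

1002 × 1417 mm

Let the short side be w mm. Then w · w√2 = 1.42 m² = 1,420,000 mm².
w² = 1,420,000/√2, so w ≈ 1002.0 mm; long side = w√2 ≈ 1417.1 mm.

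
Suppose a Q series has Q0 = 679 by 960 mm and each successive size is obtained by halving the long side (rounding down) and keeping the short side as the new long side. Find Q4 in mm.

169 × 240 mm

Q1: ⌊960/2⌋ × 679 = 480 × 679 mm
Q2: ⌊679/2⌋ × 480 = 339 × 480 mm
Q3: ⌊480/2⌋ × 339 = 240 × 339 mm
Q4: ⌊339/2⌋ × 240 = 169 × 240 mm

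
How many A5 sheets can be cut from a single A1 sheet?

16

Each ISO step halves the sheet: 1 × A1 → 2 × A2 → 4 × A3 → 8 × A4 → …
From A1 to A5 is 4 halving steps: 2^4 = 16.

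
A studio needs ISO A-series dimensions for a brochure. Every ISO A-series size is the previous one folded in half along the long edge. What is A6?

105 × 148 mm

A0 = 841 × 1189 mm (A0 has area 1 m², aspect 1:√2).
A1: ⌊1189/2⌋ × 841 = 594 × 841 mm
A2: ⌊841/2⌋ × 594 = 420 × 594 mm
A3: ⌊594/2⌋ × 420 = 297 × 420 mm
A4: ⌊420/2⌋ × 297 = 210 × 297 mm
A5: ⌊297/2⌋ × 210 = 148 × 210 mm
A6: ⌊210/2⌋ × 148 = 105 × 148 mm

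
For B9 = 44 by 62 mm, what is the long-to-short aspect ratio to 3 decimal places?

62 / 44 = 1.409
ISO 216 targets √2 ≈ 1.414; the -0.005 deviation is from mm rounding.

1.409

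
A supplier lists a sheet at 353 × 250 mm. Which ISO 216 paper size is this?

B4 (250 × 353 mm)

Aspect ratio 353/250 ≈ 1.412 — close to the ISO √2 ≈ 1.414.
In the B-series (B0 = 1000 × 1414 mm): B4 = 250 × 353 mm.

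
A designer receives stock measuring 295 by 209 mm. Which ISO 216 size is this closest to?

A4 (210 × 297 mm)

Aspect ratio 295/209 ≈ 1.411 — close to the ISO √2 ≈ 1.414.
In the A-series (A0 area = 1 m²): A4 = 210 × 297 mm.
Off by 3 mm total — nearest standard size.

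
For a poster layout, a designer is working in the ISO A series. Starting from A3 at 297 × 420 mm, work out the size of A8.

52 × 74 mm

A4: ⌊420/2⌋ × 297 = 210 × 297 mm
A5: ⌊297/2⌋ × 210 = 148 × 210 mm
A6: ⌊210/2⌋ × 148 = 105 × 148 mm
A7: ⌊148/2⌋ × 105 = 74 × 105 mm
A8: ⌊105/2⌋ × 74 = 52 × 74 mm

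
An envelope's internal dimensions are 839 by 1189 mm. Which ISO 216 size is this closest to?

Aspect ratio 1189/839 ≈ 1.417 — close to the ISO √2 ≈ 1.414.
In the A-series (A0 area = 1 m²): A0 = 841 × 1189 mm.
Off by 2 mm total — nearest standard size.

A0 (841 × 1189 mm)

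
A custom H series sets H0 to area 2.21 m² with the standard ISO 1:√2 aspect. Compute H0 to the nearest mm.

Let the short side be w mm. Then w · w√2 = 2.21 m² = 2,210,000 mm².
w² = 2,210,000/√2, so w ≈ 1250.1 mm; long side = w√2 ≈ 1767.9 mm.

1250 × 1768 mm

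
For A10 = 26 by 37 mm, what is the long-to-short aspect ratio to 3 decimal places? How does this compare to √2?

1.423

37 / 26 = 1.423
ISO 216 targets √2 ≈ 1.414; the +0.009 deviation is from mm rounding.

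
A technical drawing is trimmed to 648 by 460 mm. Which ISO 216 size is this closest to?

C2 (458 × 648 mm)

Aspect ratio 648/460 ≈ 1.409 — close to the ISO √2 ≈ 1.414.
In the C-series (envelope sizes, between A and B): C2 = 458 × 648 mm.
Off by 2 mm total — nearest standard size.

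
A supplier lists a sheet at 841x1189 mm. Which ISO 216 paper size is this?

Aspect ratio 1189/841 ≈ 1.414 — close to the ISO √2 ≈ 1.414.
In the A-series (A0 area = 1 m²): A0 = 841 × 1189 mm.

A0 (841 × 1189 mm)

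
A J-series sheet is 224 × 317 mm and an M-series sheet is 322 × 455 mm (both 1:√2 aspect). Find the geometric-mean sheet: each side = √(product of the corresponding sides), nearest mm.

Short side: √(224 · 322) = √72128 ≈ 268.6 → 269 mm
Long side: √(317 · 455) = √144235 ≈ 379.8 → 380 mm

269 × 380 mm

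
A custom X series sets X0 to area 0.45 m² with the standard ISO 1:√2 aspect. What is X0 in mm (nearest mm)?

Let the short side be w mm. Then w · w√2 = 0.45 m² = 450,000 mm².
w² = 450,000/√2, so w ≈ 564.1 mm; long side = w√2 ≈ 797.7 mm.

564 × 798 mm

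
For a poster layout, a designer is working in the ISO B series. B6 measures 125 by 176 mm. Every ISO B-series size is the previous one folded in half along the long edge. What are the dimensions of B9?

44 × 62 mm

B7: ⌊176/2⌋ × 125 = 88 × 125 mm
B8: ⌊125/2⌋ × 88 = 62 × 88 mm
B9: ⌊88/2⌋ × 62 = 44 × 62 mm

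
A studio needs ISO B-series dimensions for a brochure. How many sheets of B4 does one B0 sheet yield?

16

Each ISO step halves the sheet: 1 × B0 → 2 × B1 → 4 × B2 → 8 × B3 → …
From B0 to B4 is 4 halving steps: 2^4 = 16.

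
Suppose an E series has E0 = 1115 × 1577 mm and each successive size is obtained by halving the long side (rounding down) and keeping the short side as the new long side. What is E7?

98 × 139 mm

E1 = 788 × 1115 mm (from E0 by 1 halving).
E2: ⌊1115/2⌋ × 788 = 557 × 788 mm
E3: ⌊788/2⌋ × 557 = 394 × 557 mm
E4: ⌊557/2⌋ × 394 = 278 × 394 mm
E5: ⌊394/2⌋ × 278 = 197 × 278 mm
E6: ⌊278/2⌋ × 197 = 139 × 197 mm
E7: ⌊197/2⌋ × 139 = 98 × 139 mm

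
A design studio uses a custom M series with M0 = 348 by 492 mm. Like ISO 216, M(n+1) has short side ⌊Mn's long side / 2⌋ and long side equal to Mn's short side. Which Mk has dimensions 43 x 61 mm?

M6

M0: 348 × 492 mm
M1: 246 × 348 mm
M2: 174 × 246 mm
M3: 123 × 174 mm
M4: 87 × 123 mm
M5: 61 × 87 mm
M6: 43 × 61 mm
M7: 30 × 43 mm
→ matches M6.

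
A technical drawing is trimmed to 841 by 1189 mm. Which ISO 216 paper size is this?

A0 (841 × 1189 mm)

Aspect ratio 1189/841 ≈ 1.414 — close to the ISO √2 ≈ 1.414.
In the A-series (A0 area = 1 m²): A0 = 841 × 1189 mm.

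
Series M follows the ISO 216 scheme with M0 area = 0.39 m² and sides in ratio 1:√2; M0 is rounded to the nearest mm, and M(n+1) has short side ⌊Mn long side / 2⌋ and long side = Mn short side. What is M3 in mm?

Let M0's short side be w mm. w · w√2 = 0.39 m² = 390,000 mm², so w ≈ 525.1 mm and w√2 ≈ 742.7 mm → M0 = 525 × 743 mm.
M1: ⌊743/2⌋ × 525 = 371 × 525 mm
M2: ⌊525/2⌋ × 371 = 262 × 371 mm
M3: ⌊371/2⌋ × 262 = 185 × 262 mm

185 × 262 mm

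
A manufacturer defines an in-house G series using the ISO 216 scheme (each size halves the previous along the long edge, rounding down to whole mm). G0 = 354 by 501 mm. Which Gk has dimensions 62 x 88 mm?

G0: 354 × 501 mm
G1: 250 × 354 mm
G2: 177 × 250 mm
G3: 125 × 177 mm
G4: 88 × 125 mm
G5: 62 × 88 mm
G6: 44 × 62 mm
→ matches G5.

G5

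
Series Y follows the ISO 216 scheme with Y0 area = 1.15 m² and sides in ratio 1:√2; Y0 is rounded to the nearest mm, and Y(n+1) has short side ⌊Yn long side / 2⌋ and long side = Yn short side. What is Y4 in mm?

225 × 318 mm

Let Y0's short side be w mm. w · w√2 = 1.15 m² = 1,150,000 mm², so w ≈ 901.8 mm and w√2 ≈ 1275.3 mm → Y0 = 902 × 1275 mm.
Y1: ⌊1275/2⌋ × 902 = 637 × 902 mm
Y2: ⌊902/2⌋ × 637 = 451 × 637 mm
Y3: ⌊637/2⌋ × 451 = 318 × 451 mm
Y4: ⌊451/2⌋ × 318 = 225 × 318 mm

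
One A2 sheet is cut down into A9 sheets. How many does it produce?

128

Each ISO step halves the sheet: 1 × A2 → 2 × A3 → 4 × A4 → 8 × A5 → …
From A2 to A9 is 7 halving steps: 2^7 = 128.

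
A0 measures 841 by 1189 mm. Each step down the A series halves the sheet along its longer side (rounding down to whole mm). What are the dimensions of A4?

A1: ⌊1189/2⌋ × 841 = 594 × 841 mm
A2: ⌊841/2⌋ × 594 = 420 × 594 mm
A3: ⌊594/2⌋ × 420 = 297 × 420 mm
A4: ⌊420/2⌋ × 297 = 210 × 297 mm

210 × 297 mm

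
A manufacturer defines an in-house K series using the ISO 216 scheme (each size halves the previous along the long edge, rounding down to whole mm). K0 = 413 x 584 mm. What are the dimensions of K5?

K1: ⌊584/2⌋ × 413 = 292 × 413 mm
K2: ⌊413/2⌋ × 292 = 206 × 292 mm
K3: ⌊292/2⌋ × 206 = 146 × 206 mm
K4: ⌊206/2⌋ × 146 = 103 × 146 mm
K5: ⌊146/2⌋ × 103 = 73 × 103 mm

73 × 103 mm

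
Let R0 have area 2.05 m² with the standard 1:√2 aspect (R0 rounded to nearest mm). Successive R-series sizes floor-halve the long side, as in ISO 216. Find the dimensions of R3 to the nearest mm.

425 × 602 mm

Let R0's short side be w mm. w · w√2 = 2.05 m² = 2,050,000 mm², so w ≈ 1204.0 mm and w√2 ≈ 1702.7 mm → R0 = 1204 × 1703 mm.
R1: ⌊1703/2⌋ × 1204 = 851 × 1204 mm
R2: ⌊1204/2⌋ × 851 = 602 × 851 mm
R3: ⌊851/2⌋ × 602 = 425 × 602 mm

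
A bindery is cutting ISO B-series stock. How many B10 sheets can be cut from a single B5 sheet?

B5 = 176 × 250 mm; B10 = 31 × 44 mm.
Each halving step doubles the count; 5 steps from B5 to B10.
2^5 = 32.

32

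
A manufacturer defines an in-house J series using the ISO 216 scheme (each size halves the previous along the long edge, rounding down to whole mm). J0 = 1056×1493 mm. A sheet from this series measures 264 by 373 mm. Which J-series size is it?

J4

J0: 1056 × 1493 mm
J1: 746 × 1056 mm
J2: 528 × 746 mm
J3: 373 × 528 mm
J4: 264 × 373 mm
J5: 186 × 264 mm
→ matches J4.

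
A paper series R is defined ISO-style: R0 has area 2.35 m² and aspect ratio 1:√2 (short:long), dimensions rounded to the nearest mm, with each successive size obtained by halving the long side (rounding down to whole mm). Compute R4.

322 × 455 mm

Let R0's short side be w mm. w · w√2 = 2.35 m² = 2,350,000 mm², so w ≈ 1289.1 mm and w√2 ≈ 1823.0 mm → R0 = 1289 × 1823 mm.
R1: ⌊1823/2⌋ × 1289 = 911 × 1289 mm
R2: ⌊1289/2⌋ × 911 = 644 × 911 mm
R3: ⌊911/2⌋ × 644 = 455 × 644 mm
R4: ⌊644/2⌋ × 455 = 322 × 455 mm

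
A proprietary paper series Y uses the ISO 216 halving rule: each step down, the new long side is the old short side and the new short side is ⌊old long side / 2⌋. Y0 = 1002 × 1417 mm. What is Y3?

Y1: ⌊1417/2⌋ × 1002 = 708 × 1002 mm
Y2: ⌊1002/2⌋ × 708 = 501 × 708 mm
Y3: ⌊708/2⌋ × 501 = 354 × 501 mm

354 × 501 mm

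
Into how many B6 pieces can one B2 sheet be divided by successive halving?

Each ISO step halves the sheet: 1 × B2 → 2 × B3 → 4 × B4 → 8 × B5 → …
From B2 to B6 is 4 halving steps: 2^4 = 16.

16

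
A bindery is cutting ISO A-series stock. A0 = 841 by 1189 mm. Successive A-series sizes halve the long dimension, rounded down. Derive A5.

148 × 210 mm

A1: ⌊1189/2⌋ × 841 = 594 × 841 mm
A2: ⌊841/2⌋ × 594 = 420 × 594 mm
A3: ⌊594/2⌋ × 420 = 297 × 420 mm
A4: ⌊420/2⌋ × 297 = 210 × 297 mm
A5: ⌊297/2⌋ × 210 = 148 × 210 mm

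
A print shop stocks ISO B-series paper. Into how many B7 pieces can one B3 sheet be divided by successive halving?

Each ISO step halves the sheet: 1 × B3 → 2 × B4 → 4 × B5 → 8 × B6 → …
From B3 to B7 is 4 halving steps: 2^4 = 16.

16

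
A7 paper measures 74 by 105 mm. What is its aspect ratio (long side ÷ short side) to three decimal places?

1.419

105 / 74 = 1.419
ISO 216 targets √2 ≈ 1.414; the +0.005 deviation is from mm rounding.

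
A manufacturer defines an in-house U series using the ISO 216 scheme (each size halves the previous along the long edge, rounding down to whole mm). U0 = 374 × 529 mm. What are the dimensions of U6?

46 × 66 mm

U1: ⌊529/2⌋ × 374 = 264 × 374 mm
U2: ⌊374/2⌋ × 264 = 187 × 264 mm
U3: ⌊264/2⌋ × 187 = 132 × 187 mm
U4: ⌊187/2⌋ × 132 = 93 × 132 mm
U5: ⌊132/2⌋ × 93 = 66 × 93 mm
U6: ⌊93/2⌋ × 66 = 46 × 66 mm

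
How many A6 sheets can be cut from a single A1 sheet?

32

Each ISO step halves the sheet: 1 × A1 → 2 × A2 → 4 × A3 → 8 × A4 → …
From A1 to A6 is 5 halving steps: 2^5 = 32.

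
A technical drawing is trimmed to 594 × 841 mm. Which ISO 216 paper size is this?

Aspect ratio 841/594 ≈ 1.416 — close to the ISO √2 ≈ 1.414.
In the A-series (A0 area = 1 m²): A1 = 594 × 841 mm.

A1 (594 × 841 mm)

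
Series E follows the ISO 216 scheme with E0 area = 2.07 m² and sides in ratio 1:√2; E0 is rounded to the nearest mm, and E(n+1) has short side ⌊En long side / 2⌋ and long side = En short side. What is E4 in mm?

Let E0's short side be w mm. w · w√2 = 2.07 m² = 2,070,000 mm², so w ≈ 1209.8 mm and w√2 ≈ 1711.0 mm → E0 = 1210 × 1711 mm.
E1: ⌊1711/2⌋ × 1210 = 855 × 1210 mm
E2: ⌊1210/2⌋ × 855 = 605 × 855 mm
E3: ⌊855/2⌋ × 605 = 427 × 605 mm
E4: ⌊605/2⌋ × 427 = 302 × 427 mm

302 × 427 mm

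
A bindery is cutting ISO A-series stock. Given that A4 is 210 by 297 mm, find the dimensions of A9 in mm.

A5: ⌊297/2⌋ × 210 = 148 × 210 mm
A6: ⌊210/2⌋ × 148 = 105 × 148 mm
A7: ⌊148/2⌋ × 105 = 74 × 105 mm
A8: ⌊105/2⌋ × 74 = 52 × 74 mm
A9: ⌊74/2⌋ × 52 = 37 × 52 mm

37 × 52 mm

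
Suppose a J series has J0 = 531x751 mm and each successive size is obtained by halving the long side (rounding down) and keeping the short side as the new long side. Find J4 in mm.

132 × 187 mm

J1 = 375 × 531 mm (from J0 by 1 halving).
J2: ⌊531/2⌋ × 375 = 265 × 375 mm
J3: ⌊375/2⌋ × 265 = 187 × 265 mm
J4: ⌊265/2⌋ × 187 = 132 × 187 mm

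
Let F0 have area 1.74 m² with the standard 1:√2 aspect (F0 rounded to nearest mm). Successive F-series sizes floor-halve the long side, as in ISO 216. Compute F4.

277 × 392 mm

Let F0's short side be w mm. w · w√2 = 1.74 m² = 1,740,000 mm², so w ≈ 1109.2 mm and w√2 ≈ 1568.7 mm → F0 = 1109 × 1569 mm.
F1: ⌊1569/2⌋ × 1109 = 784 × 1109 mm
F2: ⌊1109/2⌋ × 784 = 554 × 784 mm
F3: ⌊784/2⌋ × 554 = 392 × 554 mm
F4: ⌊554/2⌋ × 392 = 277 × 392 mm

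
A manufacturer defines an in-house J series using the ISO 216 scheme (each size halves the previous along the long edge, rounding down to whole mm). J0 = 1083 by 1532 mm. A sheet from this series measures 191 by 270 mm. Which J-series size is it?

J0: 1083 × 1532 mm
J1: 766 × 1083 mm
J2: 541 × 766 mm
J3: 383 × 541 mm
J4: 270 × 383 mm
J5: 191 × 270 mm
J6: 135 × 191 mm
→ matches J5.

J5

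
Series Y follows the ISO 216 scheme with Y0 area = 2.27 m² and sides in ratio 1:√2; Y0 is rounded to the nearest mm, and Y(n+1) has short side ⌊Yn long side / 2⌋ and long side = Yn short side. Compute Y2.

633 × 896 mm

Let Y0's short side be w mm. w · w√2 = 2.27 m² = 2,270,000 mm², so w ≈ 1266.9 mm and w√2 ≈ 1791.7 mm → Y0 = 1267 × 1792 mm.
Y1: ⌊1792/2⌋ × 1267 = 896 × 1267 mm
Y2: ⌊1267/2⌋ × 896 = 633 × 896 mm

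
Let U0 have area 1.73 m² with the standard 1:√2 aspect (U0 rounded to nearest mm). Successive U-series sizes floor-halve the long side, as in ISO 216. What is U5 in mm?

195 × 276 mm

Let U0's short side be w mm. w · w√2 = 1.73 m² = 1,730,000 mm², so w ≈ 1106.0 mm and w√2 ≈ 1564.2 mm → U0 = 1106 × 1564 mm.
U1: ⌊1564/2⌋ × 1106 = 782 × 1106 mm
U2: ⌊1106/2⌋ × 782 = 553 × 782 mm
U3: ⌊782/2⌋ × 553 = 391 × 553 mm
U4: ⌊553/2⌋ × 391 = 276 × 391 mm
U5: ⌊391/2⌋ × 276 = 195 × 276 mm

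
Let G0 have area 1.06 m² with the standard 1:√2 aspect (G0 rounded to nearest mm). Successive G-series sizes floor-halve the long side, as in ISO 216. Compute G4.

216 × 306 mm

Let G0's short side be w mm. w · w√2 = 1.06 m² = 1,060,000 mm², so w ≈ 865.8 mm and w√2 ≈ 1224.4 mm → G0 = 866 × 1224 mm.
G1: ⌊1224/2⌋ × 866 = 612 × 866 mm
G2: ⌊866/2⌋ × 612 = 433 × 612 mm
G3: ⌊612/2⌋ × 433 = 306 × 433 mm
G4: ⌊433/2⌋ × 306 = 216 × 306 mm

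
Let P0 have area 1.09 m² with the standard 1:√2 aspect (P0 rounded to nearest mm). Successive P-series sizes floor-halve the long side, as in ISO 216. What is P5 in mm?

155 × 219 mm

Let P0's short side be w mm. w · w√2 = 1.09 m² = 1,090,000 mm², so w ≈ 877.9 mm and w√2 ≈ 1241.6 mm → P0 = 878 × 1242 mm.
P1: ⌊1242/2⌋ × 878 = 621 × 878 mm
P2: ⌊878/2⌋ × 621 = 439 × 621 mm
P3: ⌊621/2⌋ × 439 = 310 × 439 mm
P4: ⌊439/2⌋ × 310 = 219 × 310 mm
P5: ⌊310/2⌋ × 219 = 155 × 219 mm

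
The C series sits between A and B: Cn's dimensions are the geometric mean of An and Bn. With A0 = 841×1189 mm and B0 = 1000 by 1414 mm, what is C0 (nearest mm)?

Short side: √(841 · 1000) = √841000 ≈ 917.1 → 917 mm
Long side: √(1189 · 1414) = √1681246 ≈ 1296.6 → 1297 mm

917 × 1297 mm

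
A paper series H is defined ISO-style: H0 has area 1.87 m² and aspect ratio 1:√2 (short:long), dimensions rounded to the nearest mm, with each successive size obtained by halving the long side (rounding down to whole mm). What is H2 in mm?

575 × 813 mm

Let H0's short side be w mm. w · w√2 = 1.87 m² = 1,870,000 mm², so w ≈ 1149.9 mm and w√2 ≈ 1626.2 mm → H0 = 1150 × 1626 mm.
H1: ⌊1626/2⌋ × 1150 = 813 × 1150 mm
H2: ⌊1150/2⌋ × 813 = 575 × 813 mm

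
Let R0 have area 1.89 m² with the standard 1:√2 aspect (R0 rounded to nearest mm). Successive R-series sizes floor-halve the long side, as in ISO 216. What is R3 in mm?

Let R0's short side be w mm. w · w√2 = 1.89 m² = 1,890,000 mm², so w ≈ 1156.0 mm and w√2 ≈ 1634.9 mm → R0 = 1156 × 1635 mm.
R1: ⌊1635/2⌋ × 1156 = 817 × 1156 mm
R2: ⌊1156/2⌋ × 817 = 578 × 817 mm
R3: ⌊817/2⌋ × 578 = 408 × 578 mm

408 × 578 mm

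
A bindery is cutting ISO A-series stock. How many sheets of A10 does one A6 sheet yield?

16

A6 = 105 × 148 mm; A10 = 26 × 37 mm.
Each halving step doubles the count; 4 steps from A6 to A10.
2^4 = 16.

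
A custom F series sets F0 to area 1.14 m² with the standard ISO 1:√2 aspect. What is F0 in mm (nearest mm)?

898 × 1270 mm

Let the short side be w mm. Then w · w√2 = 1.14 m² = 1,140,000 mm².
w² = 1,140,000/√2, so w ≈ 897.8 mm; long side = w√2 ≈ 1269.7 mm.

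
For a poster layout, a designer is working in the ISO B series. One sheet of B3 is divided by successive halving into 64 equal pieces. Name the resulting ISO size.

B9

64 = 2^6, so 6 halving steps.
B3 → B4 → … → B9 after 6 steps.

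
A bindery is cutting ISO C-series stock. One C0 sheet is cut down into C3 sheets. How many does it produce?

8

Each ISO step halves the sheet: 1 × C0 → 2 × C1 → 4 × C2 → 8 × C3
From C0 to C3 is 3 halving steps: 2^3 = 8.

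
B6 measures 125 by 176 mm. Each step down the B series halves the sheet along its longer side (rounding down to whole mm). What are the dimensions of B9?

B7: ⌊176/2⌋ × 125 = 88 × 125 mm
B8: ⌊125/2⌋ × 88 = 62 × 88 mm
B9: ⌊88/2⌋ × 62 = 44 × 62 mm

44 × 62 mm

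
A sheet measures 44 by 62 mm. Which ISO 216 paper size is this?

B9 (44 × 62 mm)

Aspect ratio 62/44 ≈ 1.409 — close to the ISO √2 ≈ 1.414.
In the B-series (B0 = 1000 × 1414 mm): B9 = 44 × 62 mm.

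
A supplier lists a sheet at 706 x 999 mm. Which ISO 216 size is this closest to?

Aspect ratio 999/706 ≈ 1.415 — close to the ISO √2 ≈ 1.414.
In the B-series (B0 = 1000 × 1414 mm): B1 = 707 × 1000 mm.
Off by 2 mm total — nearest standard size.

B1 (707 × 1000 mm)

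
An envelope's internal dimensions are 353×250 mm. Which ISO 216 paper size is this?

Aspect ratio 353/250 ≈ 1.412 — close to the ISO √2 ≈ 1.414.
In the B-series (B0 = 1000 × 1414 mm): B4 = 250 × 353 mm.

B4 (250 × 353 mm)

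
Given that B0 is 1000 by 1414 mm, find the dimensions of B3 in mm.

B1: ⌊1414/2⌋ × 1000 = 707 × 1000 mm
B2: ⌊1000/2⌋ × 707 = 500 × 707 mm
B3: ⌊707/2⌋ × 500 = 353 × 500 mm

353 × 500 mm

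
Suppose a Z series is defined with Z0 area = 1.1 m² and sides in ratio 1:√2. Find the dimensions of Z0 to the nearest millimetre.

Let the short side be w mm. Then w · w√2 = 1.1 m² = 1,100,000 mm².
w² = 1,100,000/√2, so w ≈ 881.9 mm; long side = w√2 ≈ 1247.3 mm.

882 × 1247 mm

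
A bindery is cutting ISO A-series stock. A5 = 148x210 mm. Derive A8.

A6: ⌊210/2⌋ × 148 = 105 × 148 mm
A7: ⌊148/2⌋ × 105 = 74 × 105 mm
A8: ⌊105/2⌋ × 74 = 52 × 74 mm

52 × 74 mm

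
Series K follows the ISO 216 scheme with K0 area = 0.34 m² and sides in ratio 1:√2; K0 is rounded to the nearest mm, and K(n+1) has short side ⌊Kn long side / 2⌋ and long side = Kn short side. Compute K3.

Let K0's short side be w mm. w · w√2 = 0.34 m² = 340,000 mm², so w ≈ 490.3 mm and w√2 ≈ 693.4 mm → K0 = 490 × 693 mm.
K1: ⌊693/2⌋ × 490 = 346 × 490 mm
K2: ⌊490/2⌋ × 346 = 245 × 346 mm
K3: ⌊346/2⌋ × 245 = 173 × 245 mm

173 × 245 mm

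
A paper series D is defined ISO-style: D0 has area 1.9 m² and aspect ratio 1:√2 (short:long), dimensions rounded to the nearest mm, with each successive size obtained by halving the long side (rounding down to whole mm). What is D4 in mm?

Let D0's short side be w mm. w · w√2 = 1.9 m² = 1,900,000 mm², so w ≈ 1159.1 mm and w√2 ≈ 1639.2 mm → D0 = 1159 × 1639 mm.
D1: ⌊1639/2⌋ × 1159 = 819 × 1159 mm
D2: ⌊1159/2⌋ × 819 = 579 × 819 mm
D3: ⌊819/2⌋ × 579 = 409 × 579 mm
D4: ⌊579/2⌋ × 409 = 289 × 409 mm

289 × 409 mm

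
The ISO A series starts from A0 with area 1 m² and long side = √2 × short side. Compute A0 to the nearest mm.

841 × 1189 mm

Let the short side be w mm. Then the long side is w√2 and w · w√2 = 10⁶ mm².
w² = 10⁶/√2, so w = 1000 / 2^(1/4) ≈ 840.9 mm; long side = 1000 · 2^(1/4) ≈ 1189.2 mm.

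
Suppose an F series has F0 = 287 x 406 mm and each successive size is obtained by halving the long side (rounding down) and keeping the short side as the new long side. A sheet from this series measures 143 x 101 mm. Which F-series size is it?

F0: 287 × 406 mm
F1: 203 × 287 mm
F2: 143 × 203 mm
F3: 101 × 143 mm
F4: 71 × 101 mm
→ matches F3.

F3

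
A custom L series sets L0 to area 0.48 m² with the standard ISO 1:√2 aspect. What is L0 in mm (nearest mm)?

583 × 824 mm

Let the short side be w mm. Then w · w√2 = 0.48 m² = 480,000 mm².
w² = 480,000/√2, so w ≈ 582.6 mm; long side = w√2 ≈ 823.9 mm.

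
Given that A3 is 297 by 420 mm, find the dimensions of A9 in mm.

A4: ⌊420/2⌋ × 297 = 210 × 297 mm
A5: ⌊297/2⌋ × 210 = 148 × 210 mm
A6: ⌊210/2⌋ × 148 = 105 × 148 mm
A7: ⌊148/2⌋ × 105 = 74 × 105 mm
A8: ⌊105/2⌋ × 74 = 52 × 74 mm
A9: ⌊74/2⌋ × 52 = 37 × 52 mm

37 × 52 mm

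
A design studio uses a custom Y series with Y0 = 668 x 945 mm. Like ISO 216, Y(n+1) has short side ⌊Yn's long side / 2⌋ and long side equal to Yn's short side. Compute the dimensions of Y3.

Y1: ⌊945/2⌋ × 668 = 472 × 668 mm
Y2: ⌊668/2⌋ × 472 = 334 × 472 mm
Y3: ⌊472/2⌋ × 334 = 236 × 334 mm

236 × 334 mm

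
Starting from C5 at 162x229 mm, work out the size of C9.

C6: ⌊229/2⌋ × 162 = 114 × 162 mm
C7: ⌊162/2⌋ × 114 = 81 × 114 mm
C8: ⌊114/2⌋ × 81 = 57 × 81 mm
C9: ⌊81/2⌋ × 57 = 40 × 57 mm

40 × 57 mm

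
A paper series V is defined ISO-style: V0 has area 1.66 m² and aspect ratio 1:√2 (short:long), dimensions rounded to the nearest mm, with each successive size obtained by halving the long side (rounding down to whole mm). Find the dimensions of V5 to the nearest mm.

191 × 270 mm

Let V0's short side be w mm. w · w√2 = 1.66 m² = 1,660,000 mm², so w ≈ 1083.4 mm and w√2 ≈ 1532.2 mm → V0 = 1083 × 1532 mm.
V1: ⌊1532/2⌋ × 1083 = 766 × 1083 mm
V2: ⌊1083/2⌋ × 766 = 541 × 766 mm
V3: ⌊766/2⌋ × 541 = 383 × 541 mm
V4: ⌊541/2⌋ × 383 = 270 × 383 mm
V5: ⌊383/2⌋ × 270 = 191 × 270 mm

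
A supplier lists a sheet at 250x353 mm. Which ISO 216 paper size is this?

B4 (250 × 353 mm)

Aspect ratio 353/250 ≈ 1.412 — close to the ISO √2 ≈ 1.414.
In the B-series (B0 = 1000 × 1414 mm): B4 = 250 × 353 mm.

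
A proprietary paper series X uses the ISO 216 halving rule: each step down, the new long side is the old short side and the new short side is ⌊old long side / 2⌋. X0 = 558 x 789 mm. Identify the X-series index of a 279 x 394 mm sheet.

X0: 558 × 789 mm
X1: 394 × 558 mm
X2: 279 × 394 mm
X3: 197 × 279 mm
→ matches X2.

X2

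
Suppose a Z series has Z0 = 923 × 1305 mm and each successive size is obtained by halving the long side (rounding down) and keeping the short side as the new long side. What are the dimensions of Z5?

Z1 = 652 × 923 mm (from Z0 by 1 halving).
Z2: ⌊923/2⌋ × 652 = 461 × 652 mm
Z3: ⌊652/2⌋ × 461 = 326 × 461 mm
Z4: ⌊461/2⌋ × 326 = 230 × 326 mm
Z5: ⌊326/2⌋ × 230 = 163 × 230 mm

163 × 230 mm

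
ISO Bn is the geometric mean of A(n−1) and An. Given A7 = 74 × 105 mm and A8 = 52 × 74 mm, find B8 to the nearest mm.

62 × 88 mm

Short side: √(74 · 52) = √3848 ≈ 62.0 → 62 mm
Long side: √(105 · 74) = √7770 ≈ 88.1 → 88 mm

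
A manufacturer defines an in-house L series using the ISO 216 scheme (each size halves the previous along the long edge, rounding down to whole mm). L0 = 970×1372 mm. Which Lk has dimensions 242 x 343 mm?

L0: 970 × 1372 mm
L1: 686 × 970 mm
L2: 485 × 686 mm
L3: 343 × 485 mm
L4: 242 × 343 mm
L5: 171 × 242 mm
→ matches L4.

L4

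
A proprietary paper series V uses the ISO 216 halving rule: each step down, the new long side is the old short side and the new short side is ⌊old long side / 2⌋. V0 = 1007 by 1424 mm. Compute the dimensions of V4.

251 × 356 mm

V1: ⌊1424/2⌋ × 1007 = 712 × 1007 mm
V2: ⌊1007/2⌋ × 712 = 503 × 712 mm
V3: ⌊712/2⌋ × 503 = 356 × 503 mm
V4: ⌊503/2⌋ × 356 = 251 × 356 mm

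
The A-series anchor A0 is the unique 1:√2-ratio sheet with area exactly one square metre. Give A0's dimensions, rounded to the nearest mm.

Let the short side be w mm. Then the long side is w√2 and w · w√2 = 10⁶ mm².
w² = 10⁶/√2, so w = 1000 / 2^(1/4) ≈ 840.9 mm; long side = 1000 · 2^(1/4) ≈ 1189.2 mm.

841 × 1189 mm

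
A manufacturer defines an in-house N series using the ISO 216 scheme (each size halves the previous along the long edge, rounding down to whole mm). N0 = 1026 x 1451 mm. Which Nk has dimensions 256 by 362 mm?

N4

N0: 1026 × 1451 mm
N1: 725 × 1026 mm
N2: 513 × 725 mm
N3: 362 × 513 mm
N4: 256 × 362 mm
N5: 181 × 256 mm
→ matches N4.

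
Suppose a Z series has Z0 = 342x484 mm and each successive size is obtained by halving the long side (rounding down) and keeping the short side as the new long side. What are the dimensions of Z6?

Z1 = 242 × 342 mm (from Z0 by 1 halving).
Z2: ⌊342/2⌋ × 242 = 171 × 242 mm
Z3: ⌊242/2⌋ × 171 = 121 × 171 mm
Z4: ⌊171/2⌋ × 121 = 85 × 121 mm
Z5: ⌊121/2⌋ × 85 = 60 × 85 mm
Z6: ⌊85/2⌋ × 60 = 42 × 60 mm

42 × 60 mm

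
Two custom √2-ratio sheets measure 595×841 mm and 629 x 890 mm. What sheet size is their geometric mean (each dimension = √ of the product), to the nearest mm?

Short side: √(595 · 629) = √374255 ≈ 611.8 → 612 mm
Long side: √(841 · 890) = √748490 ≈ 865.2 → 865 mm

612 × 865 mm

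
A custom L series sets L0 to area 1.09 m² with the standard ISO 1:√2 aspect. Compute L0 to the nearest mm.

878 × 1242 mm

Let the short side be w mm. Then w · w√2 = 1.09 m² = 1,090,000 mm².
w² = 1,090,000/√2, so w ≈ 877.9 mm; long side = w√2 ≈ 1241.6 mm.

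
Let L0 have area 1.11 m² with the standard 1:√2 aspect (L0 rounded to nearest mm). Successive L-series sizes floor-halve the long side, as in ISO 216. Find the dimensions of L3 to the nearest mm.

Let L0's short side be w mm. w · w√2 = 1.11 m² = 1,110,000 mm², so w ≈ 885.9 mm and w√2 ≈ 1252.9 mm → L0 = 886 × 1253 mm.
L1: ⌊1253/2⌋ × 886 = 626 × 886 mm
L2: ⌊886/2⌋ × 626 = 443 × 626 mm
L3: ⌊626/2⌋ × 443 = 313 × 443 mm

313 × 443 mm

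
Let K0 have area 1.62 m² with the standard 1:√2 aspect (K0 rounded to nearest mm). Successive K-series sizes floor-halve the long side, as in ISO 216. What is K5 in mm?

Let K0's short side be w mm. w · w√2 = 1.62 m² = 1,620,000 mm², so w ≈ 1070.3 mm and w√2 ≈ 1513.6 mm → K0 = 1070 × 1514 mm.
K1: ⌊1514/2⌋ × 1070 = 757 × 1070 mm
K2: ⌊1070/2⌋ × 757 = 535 × 757 mm
K3: ⌊757/2⌋ × 535 = 378 × 535 mm
K4: ⌊535/2⌋ × 378 = 267 × 378 mm
K5: ⌊378/2⌋ × 267 = 189 × 267 mm

189 × 267 mm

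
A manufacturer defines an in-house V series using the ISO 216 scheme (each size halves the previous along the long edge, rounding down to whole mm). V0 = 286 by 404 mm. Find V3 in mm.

V1: ⌊404/2⌋ × 286 = 202 × 286 mm
V2: ⌊286/2⌋ × 202 = 143 × 202 mm
V3: ⌊202/2⌋ × 143 = 101 × 143 mm

101 × 143 mm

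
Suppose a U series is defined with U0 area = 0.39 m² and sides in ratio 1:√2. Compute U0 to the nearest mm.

Let the short side be w mm. Then w · w√2 = 0.39 m² = 390,000 mm².
w² = 390,000/√2, so w ≈ 525.1 mm; long side = w√2 ≈ 742.7 mm.

525 × 743 mm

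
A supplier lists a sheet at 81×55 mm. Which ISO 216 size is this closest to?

Aspect ratio 81/55 ≈ 1.473 (ISO target is √2 ≈ 1.414).
In the C-series (envelope sizes, between A and B): C8 = 57 × 81 mm.
Off by 2 mm total — nearest standard size.

C8 (57 × 81 mm)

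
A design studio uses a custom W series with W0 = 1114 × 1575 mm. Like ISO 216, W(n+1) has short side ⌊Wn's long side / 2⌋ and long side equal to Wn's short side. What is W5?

196 × 278 mm

W1 = 787 × 1114 mm (from W0 by 1 halving).
W2: ⌊1114/2⌋ × 787 = 557 × 787 mm
W3: ⌊787/2⌋ × 557 = 393 × 557 mm
W4: ⌊557/2⌋ × 393 = 278 × 393 mm
W5: ⌊393/2⌋ × 278 = 196 × 278 mm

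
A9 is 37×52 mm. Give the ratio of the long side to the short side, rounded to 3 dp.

52 / 37 = 1.405
ISO 216 targets √2 ≈ 1.414; the -0.009 deviation is from mm rounding.

1.405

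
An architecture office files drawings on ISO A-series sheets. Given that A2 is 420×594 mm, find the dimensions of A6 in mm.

A3: ⌊594/2⌋ × 420 = 297 × 420 mm
A4: ⌊420/2⌋ × 297 = 210 × 297 mm
A5: ⌊297/2⌋ × 210 = 148 × 210 mm
A6: ⌊210/2⌋ × 148 = 105 × 148 mm

105 × 148 mm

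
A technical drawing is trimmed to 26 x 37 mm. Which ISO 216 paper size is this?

Aspect ratio 37/26 ≈ 1.423 — close to the ISO √2 ≈ 1.414.
In the A-series (A0 area = 1 m²): A10 = 26 × 37 mm.

A10 (26 × 37 mm)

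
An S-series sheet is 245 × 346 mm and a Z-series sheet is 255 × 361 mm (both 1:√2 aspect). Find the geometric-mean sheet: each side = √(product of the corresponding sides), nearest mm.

250 × 353 mm

Short side: √(245 · 255) = √62475 ≈ 249.9 → 250 mm
Long side: √(346 · 361) = √124906 ≈ 353.4 → 353 mm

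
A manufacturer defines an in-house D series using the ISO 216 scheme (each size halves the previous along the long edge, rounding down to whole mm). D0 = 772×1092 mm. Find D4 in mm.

193 × 273 mm

D1: ⌊1092/2⌋ × 772 = 546 × 772 mm
D2: ⌊772/2⌋ × 546 = 386 × 546 mm
D3: ⌊546/2⌋ × 386 = 273 × 386 mm
D4: ⌊386/2⌋ × 273 = 193 × 273 mm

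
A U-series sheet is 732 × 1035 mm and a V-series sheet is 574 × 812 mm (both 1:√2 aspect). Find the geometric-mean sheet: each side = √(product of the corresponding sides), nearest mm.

Short side: √(732 · 574) = √420168 ≈ 648.2 → 648 mm
Long side: √(1035 · 812) = √840420 ≈ 916.7 → 917 mm

648 × 917 mm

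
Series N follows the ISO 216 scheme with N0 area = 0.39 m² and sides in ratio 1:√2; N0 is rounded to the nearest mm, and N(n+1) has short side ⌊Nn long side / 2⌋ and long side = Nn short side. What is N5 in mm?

Let N0's short side be w mm. w · w√2 = 0.39 m² = 390,000 mm², so w ≈ 525.1 mm and w√2 ≈ 742.7 mm → N0 = 525 × 743 mm.
N1: ⌊743/2⌋ × 525 = 371 × 525 mm
N2: ⌊525/2⌋ × 371 = 262 × 371 mm
N3: ⌊371/2⌋ × 262 = 185 × 262 mm
N4: ⌊262/2⌋ × 185 = 131 × 185 mm
N5: ⌊185/2⌋ × 131 = 92 × 131 mm

92 × 131 mm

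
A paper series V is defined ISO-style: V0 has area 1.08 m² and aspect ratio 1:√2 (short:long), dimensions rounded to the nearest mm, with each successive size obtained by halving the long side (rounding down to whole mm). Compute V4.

Let V0's short side be w mm. w · w√2 = 1.08 m² = 1,080,000 mm², so w ≈ 873.9 mm and w√2 ≈ 1235.9 mm → V0 = 874 × 1236 mm.
V1: ⌊1236/2⌋ × 874 = 618 × 874 mm
V2: ⌊874/2⌋ × 618 = 437 × 618 mm
V3: ⌊618/2⌋ × 437 = 309 × 437 mm
V4: ⌊437/2⌋ × 309 = 218 × 309 mm

218 × 309 mm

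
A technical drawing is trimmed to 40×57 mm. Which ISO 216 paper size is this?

C9 (40 × 57 mm)

Aspect ratio 57/40 ≈ 1.425 — close to the ISO √2 ≈ 1.414.
In the C-series (envelope sizes, between A and B): C9 = 40 × 57 mm.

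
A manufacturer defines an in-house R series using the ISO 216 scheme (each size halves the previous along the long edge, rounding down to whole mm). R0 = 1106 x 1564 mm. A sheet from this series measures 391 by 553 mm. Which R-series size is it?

R3

R0: 1106 × 1564 mm
R1: 782 × 1106 mm
R2: 553 × 782 mm
R3: 391 × 553 mm
R4: 276 × 391 mm
→ matches R3.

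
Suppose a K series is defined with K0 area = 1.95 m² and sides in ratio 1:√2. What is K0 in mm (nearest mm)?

Let the short side be w mm. Then w · w√2 = 1.95 m² = 1,950,000 mm².
w² = 1,950,000/√2, so w ≈ 1174.2 mm; long side = w√2 ≈ 1660.6 mm.

1174 × 1661 mm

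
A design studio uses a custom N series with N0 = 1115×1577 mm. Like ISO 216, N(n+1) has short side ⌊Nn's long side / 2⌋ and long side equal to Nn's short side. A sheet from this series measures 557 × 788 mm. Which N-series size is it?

N2

N0: 1115 × 1577 mm
N1: 788 × 1115 mm
N2: 557 × 788 mm
N3: 394 × 557 mm
→ matches N2.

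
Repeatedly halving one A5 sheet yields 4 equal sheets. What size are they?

4 = 2^2, so 2 halving steps.
A5 → A6 → … → A7 after 2 steps.

A7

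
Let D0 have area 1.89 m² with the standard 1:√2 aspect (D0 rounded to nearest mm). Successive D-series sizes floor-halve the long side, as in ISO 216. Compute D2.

578 × 817 mm

Let D0's short side be w mm. w · w√2 = 1.89 m² = 1,890,000 mm², so w ≈ 1156.0 mm and w√2 ≈ 1634.9 mm → D0 = 1156 × 1635 mm.
D1: ⌊1635/2⌋ × 1156 = 817 × 1156 mm
D2: ⌊1156/2⌋ × 817 = 578 × 817 mm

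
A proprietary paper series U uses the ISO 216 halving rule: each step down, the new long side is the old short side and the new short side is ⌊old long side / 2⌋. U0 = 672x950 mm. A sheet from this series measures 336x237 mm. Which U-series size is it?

U3

U0: 672 × 950 mm
U1: 475 × 672 mm
U2: 336 × 475 mm
U3: 237 × 336 mm
U4: 168 × 237 mm
→ matches U3.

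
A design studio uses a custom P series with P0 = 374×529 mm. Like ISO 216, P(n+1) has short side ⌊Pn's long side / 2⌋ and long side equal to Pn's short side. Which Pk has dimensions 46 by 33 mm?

P7

P0: 374 × 529 mm
P1: 264 × 374 mm
P2: 187 × 264 mm
P3: 132 × 187 mm
P4: 93 × 132 mm
P5: 66 × 93 mm
P6: 46 × 66 mm
P7: 33 × 46 mm
P8: 23 × 33 mm
→ matches P7.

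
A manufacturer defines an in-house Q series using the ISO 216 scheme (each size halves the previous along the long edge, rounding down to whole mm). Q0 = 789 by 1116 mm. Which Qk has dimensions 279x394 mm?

Q0: 789 × 1116 mm
Q1: 558 × 789 mm
Q2: 394 × 558 mm
Q3: 279 × 394 mm
Q4: 197 × 279 mm
→ matches Q3.

Q3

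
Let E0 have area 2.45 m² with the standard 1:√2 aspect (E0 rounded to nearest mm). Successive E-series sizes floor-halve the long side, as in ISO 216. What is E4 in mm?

Let E0's short side be w mm. w · w√2 = 2.45 m² = 2,450,000 mm², so w ≈ 1316.2 mm and w√2 ≈ 1861.4 mm → E0 = 1316 × 1861 mm.
E1: ⌊1861/2⌋ × 1316 = 930 × 1316 mm
E2: ⌊1316/2⌋ × 930 = 658 × 930 mm
E3: ⌊930/2⌋ × 658 = 465 × 658 mm
E4: ⌊658/2⌋ × 465 = 329 × 465 mm

329 × 465 mm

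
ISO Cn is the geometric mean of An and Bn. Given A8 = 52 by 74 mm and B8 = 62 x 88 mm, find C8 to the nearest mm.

57 × 81 mm

Short side: √(52 · 62) = √3224 ≈ 56.8 → 57 mm
Long side: √(74 · 88) = √6512 ≈ 80.7 → 81 mm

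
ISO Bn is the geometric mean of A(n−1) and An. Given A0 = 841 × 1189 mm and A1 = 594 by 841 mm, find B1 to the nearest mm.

707 × 1000 mm

Short side: √(841 · 594) = √499554 ≈ 706.8 → 707 mm
Long side: √(1189 · 841) = √999949 ≈ 1000.0 → 1000 mm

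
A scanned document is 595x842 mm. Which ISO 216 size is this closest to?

A1 (594 × 841 mm)

Aspect ratio 842/595 ≈ 1.415 — close to the ISO √2 ≈ 1.414.
In the A-series (A0 area = 1 m²): A1 = 594 × 841 mm.
Off by 2 mm total — nearest standard size.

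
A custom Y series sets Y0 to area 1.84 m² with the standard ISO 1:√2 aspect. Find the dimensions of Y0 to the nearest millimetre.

Let the short side be w mm. Then w · w√2 = 1.84 m² = 1,840,000 mm².
w² = 1,840,000/√2, so w ≈ 1140.6 mm; long side = w√2 ≈ 1613.1 mm.

1141 × 1613 mm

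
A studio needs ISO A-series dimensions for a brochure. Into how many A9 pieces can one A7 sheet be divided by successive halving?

A7 = 74 × 105 mm; A9 = 37 × 52 mm.
Each halving step doubles the count; 2 steps from A7 to A9.
2^2 = 4.

4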